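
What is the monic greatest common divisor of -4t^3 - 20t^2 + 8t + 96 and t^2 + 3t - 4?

Euclidean algorithm in ℚ[t]:
  -4t^3 - 20t^2 + 8t + 96 = (-4t - 8)(t^2 + 3t - 4) + (16t + 64)
  t^2 + 3t - 4 = ((1/16)t - 1/16)(16t + 64) + (0)
Last nonzero remainder: 16t + 64. Dividing through by 16 gives the monic gcd t + 4.

t + 4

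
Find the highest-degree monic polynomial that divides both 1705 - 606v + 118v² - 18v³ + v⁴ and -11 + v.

-11 + v

By polynomial division,
  v⁴ - 18v³ + 118v² - 606v + 1705 = (v³ - 7v² + 41v - 155)(v - 11) + (0)
The last nonzero remainder v - 11 is already monic.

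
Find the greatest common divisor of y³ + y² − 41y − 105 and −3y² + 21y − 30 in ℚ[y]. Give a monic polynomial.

1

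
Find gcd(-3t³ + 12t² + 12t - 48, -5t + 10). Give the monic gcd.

t - 2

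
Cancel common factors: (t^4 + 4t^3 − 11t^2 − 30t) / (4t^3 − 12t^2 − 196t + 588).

(t^3 + 7t^2 + 10t)/(4t^2 − 196)

By polynomial division,
  t^4 + 4t^3 − 11t^2 − 30t = ((1/4)t + 7/4)(4t^3 − 12t^2 − 196t + 588) + (59t^2 + 166t − 1029)
  4t^3 − 12t^2 − 196t + 588 = ((4/59)t − 1372/3481)(59t^2 + 166t − 1029) + (−(211680/3481)t + 635040/3481)
  59t^2 + 166t − 1029 = (−(205379/211680)t − 24367/4320)(−(211680/3481)t + 635040/3481) + (0)
Last nonzero remainder: −(211680/3481)t + 635040/3481. Dividing through by −211680/3481 gives the monic gcd t − 3.
Cancel t − 3 from numerator and denominator to get the reduced form.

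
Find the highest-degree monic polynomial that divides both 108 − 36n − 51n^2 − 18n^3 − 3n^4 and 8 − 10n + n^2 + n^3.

Euclidean algorithm in ℚ[n]:
  −3n^4 − 18n^3 − 51n^2 − 36n + 108 = (−3n − 15)(n^3 + n^2 − 10n + 8) + (−66n^2 − 162n + 228)
  n^3 + n^2 − 10n + 8 = (−(1/66)n + 8/363)(−66n^2 − 162n + 228) + (−(360/121)n + 360/121)
  −66n^2 − 162n + 228 = ((1331/60)n + 2299/30)(−(360/121)n + 360/121) + (0)
Last nonzero remainder: −(360/121)n + 360/121. Dividing through by −360/121 gives the monic gcd n − 1.

−1 + n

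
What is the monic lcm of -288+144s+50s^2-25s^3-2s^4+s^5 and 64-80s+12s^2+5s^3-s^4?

-1152+2016s-808s^2-206s^3+167s^4-11s^5-7s^6+s^7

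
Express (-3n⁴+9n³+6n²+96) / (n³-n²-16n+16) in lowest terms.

Euclidean algorithm in ℚ[n]:
  -3n⁴+9n³+6n²+96 = (-3n+6)(n³-n²-16n+16) + (-36n²+144n)
  n³-n²-16n+16 = (-(1/36)n-1/12)(-36n²+144n) + (-4n+16)
  -36n²+144n = (9n)(-4n+16) + (0)
Last nonzero remainder: -4n+16. Dividing through by -4 gives the monic gcd n-4.
Cancel n-4 from numerator and denominator to get the reduced form.

(-3n³-3n²-6n-24)/(n²+3n-4)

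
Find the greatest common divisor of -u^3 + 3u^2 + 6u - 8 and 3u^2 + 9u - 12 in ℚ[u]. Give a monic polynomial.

u - 1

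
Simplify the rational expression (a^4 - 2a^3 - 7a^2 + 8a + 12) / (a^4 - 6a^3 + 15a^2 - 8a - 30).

By polynomial division,
  a^4 - 2a^3 - 7a^2 + 8a + 12 = (a^4 - 6a^3 + 15a^2 - 8a - 30) + (4a^3 - 22a^2 + 16a + 42)
  a^4 - 6a^3 + 15a^2 - 8a - 30 = ((1/4)a - 1/8)(4a^3 - 22a^2 + 16a + 42) + ((33/4)a^2 - (33/2)a - 99/4)
  4a^3 - 22a^2 + 16a + 42 = ((16/33)a - 56/33)((33/4)a^2 - (33/2)a - 99/4) + (0)
Last nonzero remainder: (33/4)a^2 - (33/2)a - 99/4. Dividing through by 33/4 gives the monic gcd a^2 - 2a - 3.
Cancel a^2 - 2a - 3 from numerator and denominator to get the reduced form.

(a^2 - 4)/(a^2 - 4a + 10)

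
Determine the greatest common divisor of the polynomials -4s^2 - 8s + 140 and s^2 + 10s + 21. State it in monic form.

s + 7

Repeated division with remainder:
  -4s^2 - 8s + 140 = (-4)(s^2 + 10s + 21) + (32s + 224)
  s^2 + 10s + 21 = ((1/32)s + 3/32)(32s + 224) + (0)
Last nonzero remainder: 32s + 224. Dividing through by 32 gives the monic gcd s + 7.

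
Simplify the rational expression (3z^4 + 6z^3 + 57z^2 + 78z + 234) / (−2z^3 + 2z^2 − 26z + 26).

(−3z^2 − 6z − 18)/(2z − 2)

Apply the Euclidean algorithm:
  3z^4 + 6z^3 + 57z^2 + 78z + 234 = (−(3/2)z − 9/2)(−2z^3 + 2z^2 − 26z + 26) + (27z^2 + 351)
  −2z^3 + 2z^2 − 26z + 26 = (−(2/27)z + 2/27)(27z^2 + 351) + (0)
Last nonzero remainder: 27z^2 + 351. Dividing through by 27 gives the monic gcd z^2 + 13.
Cancel z^2 + 13 from numerator and denominator to get the reduced form.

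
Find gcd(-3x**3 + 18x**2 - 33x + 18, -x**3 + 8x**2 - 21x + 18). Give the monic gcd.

x**2 - 5x + 6

By polynomial division,
  -3x**3 + 18x**2 - 33x + 18 = (3)(-x**3 + 8x**2 - 21x + 18) + (-6x**2 + 30x - 36)
  -x**3 + 8x**2 - 21x + 18 = ((1/6)x - 1/2)(-6x**2 + 30x - 36) + (0)
Last nonzero remainder: -6x**2 + 30x - 36. Dividing through by -6 gives the monic gcd x**2 - 5x + 6.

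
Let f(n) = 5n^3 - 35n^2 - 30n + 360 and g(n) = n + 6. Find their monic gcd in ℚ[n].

1

Euclidean algorithm in ℚ[n]:
  5n^3 - 35n^2 - 30n + 360 = (5n^2 - 65n + 360)(n + 6) + (-1800)
  n + 6 = (-(1/1800)n - 1/300)(-1800) + (0)
The last nonzero remainder is the constant -1800, so the polynomials are coprime and gcd = 1.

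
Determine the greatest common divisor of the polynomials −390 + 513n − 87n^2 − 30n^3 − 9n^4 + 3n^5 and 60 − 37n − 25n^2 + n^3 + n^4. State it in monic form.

5 − 6n + n^2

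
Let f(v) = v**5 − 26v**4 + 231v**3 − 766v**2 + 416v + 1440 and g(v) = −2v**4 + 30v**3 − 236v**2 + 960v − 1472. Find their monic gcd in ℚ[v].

v**2 − 8v + 16

Apply the Euclidean algorithm:
  v**5 − 26v**4 + 231v**3 − 766v**2 + 416v + 1440 = (−(1/2)v + 11/2)(−2v**4 + 30v**3 − 236v**2 + 960v − 1472) + (−52v**3 + 1012v**2 − 5600v + 9536)
  −2v**4 + 30v**3 − 236v**2 + 960v − 1472 = ((1/26)v + 29/169)(−52v**3 + 1012v**2 − 5600v + 9536) + (−(32832/169)v**2 + (262656/169)v − 525312/169)
  −52v**3 + 1012v**2 − 5600v + 9536 = ((2197/8208)v − 25181/8208)(−(32832/169)v**2 + (262656/169)v − 525312/169) + (0)
Last nonzero remainder: −(32832/169)v**2 + (262656/169)v − 525312/169. Dividing through by −32832/169 gives the monic gcd v**2 − 8v + 16.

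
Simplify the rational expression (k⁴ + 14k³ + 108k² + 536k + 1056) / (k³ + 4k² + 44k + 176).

(k³ + 10k² + 68k + 264)/(k² + 44)

By polynomial division,
  k⁴ + 14k³ + 108k² + 536k + 1056 = (k + 10)(k³ + 4k² + 44k + 176) + (24k² - 80k - 704)
  k³ + 4k² + 44k + 176 = ((1/24)k + 11/36)(24k² - 80k - 704) + ((880/9)k + 3520/9)
  24k² - 80k - 704 = ((27/110)k - 9/5)((880/9)k + 3520/9) + (0)
Last nonzero remainder: (880/9)k + 3520/9. Dividing through by 880/9 gives the monic gcd k + 4.
Cancel k + 4 from numerator and denominator to get the reduced form.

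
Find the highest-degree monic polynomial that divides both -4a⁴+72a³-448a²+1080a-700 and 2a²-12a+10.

a²-6a+5

Euclidean algorithm in ℚ[a]:
  -4a⁴+72a³-448a²+1080a-700 = (-2a²+24a-70)(2a²-12a+10) + (0)
Last nonzero remainder: 2a²-12a+10. Dividing through by 2 gives the monic gcd a²-6a+5.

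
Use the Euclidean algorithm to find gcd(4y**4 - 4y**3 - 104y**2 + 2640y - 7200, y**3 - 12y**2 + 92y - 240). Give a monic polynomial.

y**2 - 8y + 60

Apply the Euclidean algorithm:
  4y**4 - 4y**3 - 104y**2 + 2640y - 7200 = (4y + 44)(y**3 - 12y**2 + 92y - 240) + (56y**2 - 448y + 3360)
  y**3 - 12y**2 + 92y - 240 = ((1/56)y - 1/14)(56y**2 - 448y + 3360) + (0)
Last nonzero remainder: 56y**2 - 448y + 3360. Dividing through by 56 gives the monic gcd y**2 - 8y + 60.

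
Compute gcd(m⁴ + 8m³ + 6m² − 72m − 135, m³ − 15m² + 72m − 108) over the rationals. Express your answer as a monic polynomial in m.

m − 3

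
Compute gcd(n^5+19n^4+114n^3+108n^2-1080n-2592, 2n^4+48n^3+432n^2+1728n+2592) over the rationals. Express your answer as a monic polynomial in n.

n^3+18n^2+108n+216

Repeated division with remainder:
  n^5+19n^4+114n^3+108n^2-1080n-2592 = ((1/2)n-5/2)(2n^4+48n^3+432n^2+1728n+2592) + (18n^3+324n^2+1944n+3888)
  2n^4+48n^3+432n^2+1728n+2592 = ((1/9)n+2/3)(18n^3+324n^2+1944n+3888) + (0)
Last nonzero remainder: 18n^3+324n^2+1944n+3888. Dividing through by 18 gives the monic gcd n^3+18n^2+108n+216.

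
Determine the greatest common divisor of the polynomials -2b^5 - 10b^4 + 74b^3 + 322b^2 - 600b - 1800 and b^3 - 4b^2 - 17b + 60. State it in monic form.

Repeated division with remainder:
  -2b^5 - 10b^4 + 74b^3 + 322b^2 - 600b - 1800 = (-2b^2 - 18b - 32)(b^3 - 4b^2 - 17b + 60) + (8b^2 - 64b + 120)
  b^3 - 4b^2 - 17b + 60 = ((1/8)b + 1/2)(8b^2 - 64b + 120) + (0)
Last nonzero remainder: 8b^2 - 64b + 120. Dividing through by 8 gives the monic gcd b^2 - 8b + 15.

b^2 - 8b + 15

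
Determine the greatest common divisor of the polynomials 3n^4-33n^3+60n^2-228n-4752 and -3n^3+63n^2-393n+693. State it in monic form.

n-11

Euclidean algorithm in ℚ[n]:
  3n^4-33n^3+60n^2-228n-4752 = (-n-10)(-3n^3+63n^2-393n+693) + (297n^2-3465n+2178)
  -3n^3+63n^2-393n+693 = (-(1/99)n+28/297)(297n^2-3465n+2178) + (-(133/3)n+1463/3)
  297n^2-3465n+2178 = (-(891/133)n+594/133)(-(133/3)n+1463/3) + (0)
Last nonzero remainder: -(133/3)n+1463/3. Dividing through by -133/3 gives the monic gcd n-11.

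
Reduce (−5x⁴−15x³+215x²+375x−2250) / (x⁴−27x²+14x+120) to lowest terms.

Euclidean algorithm in ℚ[x]:
  −5x⁴−15x³+215x²+375x−2250 = (−5)(x⁴−27x²+14x+120) + (−15x³+80x²+445x−1650)
  x⁴−27x²+14x+120 = (−(1/15)x−16/45)(−15x³+80x²+445x−1650) + ((280/9)x²+(560/9)x−1400/3)
  −15x³+80x²+445x−1650 = (−(27/56)x+99/28)((280/9)x²+(560/9)x−1400/3) + (0)
Last nonzero remainder: (280/9)x²+(560/9)x−1400/3. Dividing through by 280/9 gives the monic gcd x²+2x−15.
Cancel x²+2x−15 from numerator and denominator to get the reduced form.

(−5x²−5x+150)/(x²−2x−8)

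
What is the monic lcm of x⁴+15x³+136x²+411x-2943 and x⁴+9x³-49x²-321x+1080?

x⁶+18x⁵+141x⁴+219x³-7150x²-25269x+117720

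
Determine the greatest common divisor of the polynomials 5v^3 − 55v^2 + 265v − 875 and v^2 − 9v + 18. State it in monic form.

Repeated division with remainder:
  5v^3 − 55v^2 + 265v − 875 = (5v − 10)(v^2 − 9v + 18) + (85v − 695)
  v^2 − 9v + 18 = ((1/85)v − 14/1445)(85v − 695) + (3256/289)
  85v − 695 = ((24565/3256)v − 200855/3256)(3256/289) + (0)
The last nonzero remainder is the constant 3256/289, so the polynomials are coprime and gcd = 1.

1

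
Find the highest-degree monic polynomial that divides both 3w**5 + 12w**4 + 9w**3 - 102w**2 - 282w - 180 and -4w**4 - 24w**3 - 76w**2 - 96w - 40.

w**3 + 5w**2 + 14w + 10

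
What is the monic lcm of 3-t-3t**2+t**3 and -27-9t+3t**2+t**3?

27+9t-30t**2-10t**3+3t**4+t**5

By polynomial division,
  t**3-3t**2-t+3 = (t**3+3t**2-9t-27) + (-6t**2+8t+30)
  t**3+3t**2-9t-27 = (-(1/6)t-13/18)(-6t**2+8t+30) + ((16/9)t-16/3)
  -6t**2+8t+30 = (-(27/8)t-45/8)((16/9)t-16/3) + (0)
Last nonzero remainder: (16/9)t-16/3. Dividing through by 16/9 gives the monic gcd t-3.
Then lcm(f, g) = f·g / gcd(f, g); expanding and making the result monic gives the answer.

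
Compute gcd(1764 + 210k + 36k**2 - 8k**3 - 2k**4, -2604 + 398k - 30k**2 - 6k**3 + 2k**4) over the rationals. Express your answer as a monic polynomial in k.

-42 + k + k**2

Repeated division with remainder:
  -2k**4 - 8k**3 + 36k**2 + 210k + 1764 = (-1)(2k**4 - 6k**3 - 30k**2 + 398k - 2604) + (-14k**3 + 6k**2 + 608k - 840)
  2k**4 - 6k**3 - 30k**2 + 398k - 2604 = (-(1/7)k + 18/49)(-14k**3 + 6k**2 + 608k - 840) + ((2678/49)k**2 + (2678/49)k - 16068/7)
  -14k**3 + 6k**2 + 608k - 840 = (-(343/1339)k + 490/1339)((2678/49)k**2 + (2678/49)k - 16068/7) + (0)
Last nonzero remainder: (2678/49)k**2 + (2678/49)k - 16068/7. Dividing through by 2678/49 gives the monic gcd k**2 + k - 42.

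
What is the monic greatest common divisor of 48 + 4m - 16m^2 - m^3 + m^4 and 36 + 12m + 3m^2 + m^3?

3 + m

Apply the Euclidean algorithm:
  m^4 - m^3 - 16m^2 + 4m + 48 = (m - 4)(m^3 + 3m^2 + 12m + 36) + (-16m^2 + 16m + 192)
  m^3 + 3m^2 + 12m + 36 = (-(1/16)m - 1/4)(-16m^2 + 16m + 192) + (28m + 84)
  -16m^2 + 16m + 192 = (-(4/7)m + 16/7)(28m + 84) + (0)
Last nonzero remainder: 28m + 84. Dividing through by 28 gives the monic gcd m + 3.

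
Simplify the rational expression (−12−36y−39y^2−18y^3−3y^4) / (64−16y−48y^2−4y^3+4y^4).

Euclidean algorithm in ℚ[y]:
  −3y^4−18y^3−39y^2−36y−12 = (−3/4)(4y^4−4y^3−48y^2−16y+64) + (−21y^3−75y^2−48y+36)
  4y^4−4y^3−48y^2−16y+64 = (−(4/21)y+128/147)(−21y^3−75y^2−48y+36) + ((400/49)y^2+(1600/49)y+1600/49)
  −21y^3−75y^2−48y+36 = (−(1029/400)y+441/400)((400/49)y^2+(1600/49)y+1600/49) + (0)
Last nonzero remainder: (400/49)y^2+(1600/49)y+1600/49. Dividing through by 400/49 gives the monic gcd y^2+4y+4.
Cancel y^2+4y+4 from numerator and denominator to get the reduced form.

(−3−6y−3y^2)/(16−20y+4y^2)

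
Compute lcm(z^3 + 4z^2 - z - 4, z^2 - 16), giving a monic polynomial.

Euclidean algorithm in ℚ[z]:
  z^3 + 4z^2 - z - 4 = (z + 4)(z^2 - 16) + (15z + 60)
  z^2 - 16 = ((1/15)z - 4/15)(15z + 60) + (0)
Last nonzero remainder: 15z + 60. Dividing through by 15 gives the monic gcd z + 4.
Then lcm(f, g) = f·g / gcd(f, g); expanding and making the result monic gives the answer.

z^4 - 17z^2 + 16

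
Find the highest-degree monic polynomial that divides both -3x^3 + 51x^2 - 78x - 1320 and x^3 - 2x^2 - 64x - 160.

x^2 - 6x - 40

Apply the Euclidean algorithm:
  -3x^3 + 51x^2 - 78x - 1320 = (-3)(x^3 - 2x^2 - 64x - 160) + (45x^2 - 270x - 1800)
  x^3 - 2x^2 - 64x - 160 = ((1/45)x + 4/45)(45x^2 - 270x - 1800) + (0)
Last nonzero remainder: 45x^2 - 270x - 1800. Dividing through by 45 gives the monic gcd x^2 - 6x - 40.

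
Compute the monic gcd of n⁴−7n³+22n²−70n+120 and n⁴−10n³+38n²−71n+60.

n²−7n+12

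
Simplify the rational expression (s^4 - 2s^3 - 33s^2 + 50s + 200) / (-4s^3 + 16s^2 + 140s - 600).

Repeated division with remainder:
  s^4 - 2s^3 - 33s^2 + 50s + 200 = (-(1/4)s - 1/2)(-4s^3 + 16s^2 + 140s - 600) + (10s^2 - 30s - 100)
  -4s^3 + 16s^2 + 140s - 600 = (-(2/5)s + 2/5)(10s^2 - 30s - 100) + (112s - 560)
  10s^2 - 30s - 100 = ((5/56)s + 5/28)(112s - 560) + (0)
Last nonzero remainder: 112s - 560. Dividing through by 112 gives the monic gcd s - 5.
Cancel s - 5 from numerator and denominator to get the reduced form.

(-s^3 - 3s^2 + 18s + 40)/(4s^2 + 4s - 120)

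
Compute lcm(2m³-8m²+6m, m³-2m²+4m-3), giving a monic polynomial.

Euclidean algorithm in ℚ[m]:
  2m³-8m²+6m = (2)(m³-2m²+4m-3) + (-4m²-2m+6)
  m³-2m²+4m-3 = (-(1/4)m+5/8)(-4m²-2m+6) + ((27/4)m-27/4)
  -4m²-2m+6 = (-(16/27)m-8/9)((27/4)m-27/4) + (0)
Last nonzero remainder: (27/4)m-27/4. Dividing through by 27/4 gives the monic gcd m-1.
Then lcm(f, g) = f·g / gcd(f, g); expanding and making the result monic gives the answer.

m⁵-5m⁴+10m³-15m²+9m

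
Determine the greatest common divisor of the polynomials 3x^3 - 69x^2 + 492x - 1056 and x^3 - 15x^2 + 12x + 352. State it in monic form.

x^2 - 19x + 88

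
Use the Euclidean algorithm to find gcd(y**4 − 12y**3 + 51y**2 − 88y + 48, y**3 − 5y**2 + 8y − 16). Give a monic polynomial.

y − 4

Apply the Euclidean algorithm:
  y**4 − 12y**3 + 51y**2 − 88y + 48 = (y − 7)(y**3 − 5y**2 + 8y − 16) + (8y**2 − 16y − 64)
  y**3 − 5y**2 + 8y − 16 = ((1/8)y − 3/8)(8y**2 − 16y − 64) + (10y − 40)
  8y**2 − 16y − 64 = ((4/5)y + 8/5)(10y − 40) + (0)
Last nonzero remainder: 10y − 40. Dividing through by 10 gives the monic gcd y − 4.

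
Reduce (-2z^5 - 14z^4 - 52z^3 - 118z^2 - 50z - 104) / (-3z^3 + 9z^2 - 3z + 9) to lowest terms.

(2z^3 + 14z^2 + 50z + 104)/(3z - 9)

Euclidean algorithm in ℚ[z]:
  -2z^5 - 14z^4 - 52z^3 - 118z^2 - 50z - 104 = ((2/3)z^2 + (20/3)z + 110/3)(-3z^3 + 9z^2 - 3z + 9) + (-434z^2 - 434)
  -3z^3 + 9z^2 - 3z + 9 = ((3/434)z - 9/434)(-434z^2 - 434) + (0)
Last nonzero remainder: -434z^2 - 434. Dividing through by -434 gives the monic gcd z^2 + 1.
Cancel z^2 + 1 from numerator and denominator to get the reduced form.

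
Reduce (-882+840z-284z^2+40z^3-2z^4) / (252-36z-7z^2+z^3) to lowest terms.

(126-102z+26z^2-2z^3)/(-36+z^2)

Apply the Euclidean algorithm:
  -2z^4+40z^3-284z^2+840z-882 = (-2z+26)(z^3-7z^2-36z+252) + (-174z^2+2280z-7434)
  z^3-7z^2-36z+252 = (-(1/174)z-59/1682)(-174z^2+2280z-7434) + ((1053/841)z-7371/841)
  -174z^2+2280z-7434 = (-(48778/351)z+99238/117)((1053/841)z-7371/841) + (0)
Last nonzero remainder: (1053/841)z-7371/841. Dividing through by 1053/841 gives the monic gcd z-7.
Cancel z-7 from numerator and denominator to get the reduced form.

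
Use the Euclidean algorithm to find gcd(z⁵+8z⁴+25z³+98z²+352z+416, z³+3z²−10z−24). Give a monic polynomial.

z²+6z+8

Apply the Euclidean algorithm:
  z⁵+8z⁴+25z³+98z²+352z+416 = (z²+5z+20)(z³+3z²−10z−24) + (112z²+672z+896)
  z³+3z²−10z−24 = ((1/112)z−3/112)(112z²+672z+896) + (0)
Last nonzero remainder: 112z²+672z+896. Dividing through by 112 gives the monic gcd z²+6z+8.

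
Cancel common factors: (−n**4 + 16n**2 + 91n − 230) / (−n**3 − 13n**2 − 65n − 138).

Apply the Euclidean algorithm:
  −n**4 + 16n**2 + 91n − 230 = (n − 13)(−n**3 − 13n**2 − 65n − 138) + (−88n**2 − 616n − 2024)
  −n**3 − 13n**2 − 65n − 138 = ((1/88)n + 3/44)(−88n**2 − 616n − 2024) + (0)
Last nonzero remainder: −88n**2 − 616n − 2024. Dividing through by −88 gives the monic gcd n**2 + 7n + 23.
Cancel n**2 + 7n + 23 from numerator and denominator to get the reduced form.

(n**2 − 7n + 10)/(n + 6)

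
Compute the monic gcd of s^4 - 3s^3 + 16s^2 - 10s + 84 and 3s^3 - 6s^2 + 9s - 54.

s^2 + s + 6

Apply the Euclidean algorithm:
  s^4 - 3s^3 + 16s^2 - 10s + 84 = ((1/3)s - 1/3)(3s^3 - 6s^2 + 9s - 54) + (11s^2 + 11s + 66)
  3s^3 - 6s^2 + 9s - 54 = ((3/11)s - 9/11)(11s^2 + 11s + 66) + (0)
Last nonzero remainder: 11s^2 + 11s + 66. Dividing through by 11 gives the monic gcd s^2 + s + 6.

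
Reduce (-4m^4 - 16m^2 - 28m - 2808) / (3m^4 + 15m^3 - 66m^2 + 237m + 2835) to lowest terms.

(-4m^2 - 28m - 104)/(3m^2 + 36m + 105)

By polynomial division,
  -4m^4 - 16m^2 - 28m - 2808 = (-4/3)(3m^4 + 15m^3 - 66m^2 + 237m + 2835) + (20m^3 - 104m^2 + 288m + 972)
  3m^4 + 15m^3 - 66m^2 + 237m + 2835 = ((3/20)m + 153/100)(20m^3 - 104m^2 + 288m + 972) + ((1248/25)m^2 - (8736/25)m + 33696/25)
  20m^3 - 104m^2 + 288m + 972 = ((125/312)m + 75/104)((1248/25)m^2 - (8736/25)m + 33696/25) + (0)
Last nonzero remainder: (1248/25)m^2 - (8736/25)m + 33696/25. Dividing through by 1248/25 gives the monic gcd m^2 - 7m + 27.
Cancel m^2 - 7m + 27 from numerator and denominator to get the reduced form.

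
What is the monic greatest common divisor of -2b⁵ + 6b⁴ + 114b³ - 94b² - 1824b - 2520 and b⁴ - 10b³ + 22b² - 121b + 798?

b² - 13b + 42

Euclidean algorithm in ℚ[b]:
  -2b⁵ + 6b⁴ + 114b³ - 94b² - 1824b - 2520 = (-2b - 14)(b⁴ - 10b³ + 22b² - 121b + 798) + (18b³ - 28b² - 1922b + 8652)
  b⁴ - 10b³ + 22b² - 121b + 798 = ((1/18)b - 38/81)(18b³ - 28b² - 1922b + 8652) + ((9367/81)b² - (121771/81)b + 131138/27)
  18b³ - 28b² - 1922b + 8652 = ((1458/9367)b + 16686/9367)((9367/81)b² - (121771/81)b + 131138/27) + (0)
Last nonzero remainder: (9367/81)b² - (121771/81)b + 131138/27. Dividing through by 9367/81 gives the monic gcd b² - 13b + 42.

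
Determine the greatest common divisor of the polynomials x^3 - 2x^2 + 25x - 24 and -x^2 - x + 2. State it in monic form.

x - 1

Repeated division with remainder:
  x^3 - 2x^2 + 25x - 24 = (-x + 3)(-x^2 - x + 2) + (30x - 30)
  -x^2 - x + 2 = (-(1/30)x - 1/15)(30x - 30) + (0)
Last nonzero remainder: 30x - 30. Dividing through by 30 gives the monic gcd x - 1.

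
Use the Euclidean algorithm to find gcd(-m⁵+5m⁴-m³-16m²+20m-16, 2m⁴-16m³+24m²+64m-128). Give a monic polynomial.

Apply the Euclidean algorithm:
  -m⁵+5m⁴-m³-16m²+20m-16 = (-(1/2)m-3/2)(2m⁴-16m³+24m²+64m-128) + (-13m³+52m²+52m-208)
  2m⁴-16m³+24m²+64m-128 = (-(2/13)m+8/13)(-13m³+52m²+52m-208) + (0)
Last nonzero remainder: -13m³+52m²+52m-208. Dividing through by -13 gives the monic gcd m³-4m²-4m+16.

m³-4m²-4m+16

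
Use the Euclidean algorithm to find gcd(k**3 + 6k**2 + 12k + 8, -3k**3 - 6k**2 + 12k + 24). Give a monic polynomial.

k**2 + 4k + 4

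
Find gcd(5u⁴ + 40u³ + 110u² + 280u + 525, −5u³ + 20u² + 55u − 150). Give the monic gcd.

u + 3

Euclidean algorithm in ℚ[u]:
  5u⁴ + 40u³ + 110u² + 280u + 525 = (−u − 12)(−5u³ + 20u² + 55u − 150) + (405u² + 790u − 1275)
  −5u³ + 20u² + 55u − 150 = (−(1/81)u + 482/6561)(405u² + 790u − 1275) + (−(123200/6561)u − 123200/2187)
  405u² + 790u − 1275 = (−(531441/24640)u + 111537/4928)(−(123200/6561)u − 123200/2187) + (0)
Last nonzero remainder: −(123200/6561)u − 123200/2187. Dividing through by −123200/6561 gives the monic gcd u + 3.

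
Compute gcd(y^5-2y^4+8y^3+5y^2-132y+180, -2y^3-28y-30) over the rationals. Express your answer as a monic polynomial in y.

Repeated division with remainder:
  y^5-2y^4+8y^3+5y^2-132y+180 = (-(1/2)y^2+y+3)(-2y^3-28y-30) + (18y^2-18y+270)
  -2y^3-28y-30 = (-(1/9)y-1/9)(18y^2-18y+270) + (0)
Last nonzero remainder: 18y^2-18y+270. Dividing through by 18 gives the monic gcd y^2-y+15.

y^2-y+15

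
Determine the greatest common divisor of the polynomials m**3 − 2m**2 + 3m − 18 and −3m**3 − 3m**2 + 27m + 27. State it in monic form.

By polynomial division,
  m**3 − 2m**2 + 3m − 18 = (−1/3)(−3m**3 − 3m**2 + 27m + 27) + (−3m**2 + 12m − 9)
  −3m**3 − 3m**2 + 27m + 27 = (m + 5)(−3m**2 + 12m − 9) + (−24m + 72)
  −3m**2 + 12m − 9 = ((1/8)m − 1/8)(−24m + 72) + (0)
Last nonzero remainder: −24m + 72. Dividing through by −24 gives the monic gcd m − 3.

m − 3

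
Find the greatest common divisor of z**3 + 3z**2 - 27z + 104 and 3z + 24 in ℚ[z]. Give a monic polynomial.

Repeated division with remainder:
  z**3 + 3z**2 - 27z + 104 = ((1/3)z**2 - (5/3)z + 13/3)(3z + 24) + (0)
Last nonzero remainder: 3z + 24. Dividing through by 3 gives the monic gcd z + 8.

z + 8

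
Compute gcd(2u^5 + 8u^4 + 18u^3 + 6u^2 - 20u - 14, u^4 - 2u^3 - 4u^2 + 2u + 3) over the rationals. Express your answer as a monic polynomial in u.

u^3 + u^2 - u - 1

Apply the Euclidean algorithm:
  2u^5 + 8u^4 + 18u^3 + 6u^2 - 20u - 14 = (2u + 12)(u^4 - 2u^3 - 4u^2 + 2u + 3) + (50u^3 + 50u^2 - 50u - 50)
  u^4 - 2u^3 - 4u^2 + 2u + 3 = ((1/50)u - 3/50)(50u^3 + 50u^2 - 50u - 50) + (0)
Last nonzero remainder: 50u^3 + 50u^2 - 50u - 50. Dividing through by 50 gives the monic gcd u^3 + u^2 - u - 1.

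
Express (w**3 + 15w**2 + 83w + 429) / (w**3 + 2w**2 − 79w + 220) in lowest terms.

(w**2 + 4w + 39)/(w**2 − 9w + 20)

Repeated division with remainder:
  w**3 + 15w**2 + 83w + 429 = (w**3 + 2w**2 − 79w + 220) + (13w**2 + 162w + 209)
  w**3 + 2w**2 − 79w + 220 = ((1/13)w − 136/169)(13w**2 + 162w + 209) + ((5964/169)w + 65604/169)
  13w**2 + 162w + 209 = ((2197/5964)w + 3211/5964)((5964/169)w + 65604/169) + (0)
Last nonzero remainder: (5964/169)w + 65604/169. Dividing through by 5964/169 gives the monic gcd w + 11.
Cancel w + 11 from numerator and denominator to get the reduced form.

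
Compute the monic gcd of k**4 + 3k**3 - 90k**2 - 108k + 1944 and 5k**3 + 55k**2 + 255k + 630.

By polynomial division,
  k**4 + 3k**3 - 90k**2 - 108k + 1944 = ((1/5)k - 8/5)(5k**3 + 55k**2 + 255k + 630) + (-53k**2 + 174k + 2952)
  5k**3 + 55k**2 + 255k + 630 = (-(5/53)k - 3785/2809)(-53k**2 + 174k + 2952) + ((2157165/2809)k + 12942990/2809)
  -53k**2 + 174k + 2952 = (-(148877/2157165)k + 460676/719055)((2157165/2809)k + 12942990/2809) + (0)
Last nonzero remainder: (2157165/2809)k + 12942990/2809. Dividing through by 2157165/2809 gives the monic gcd k + 6.

k + 6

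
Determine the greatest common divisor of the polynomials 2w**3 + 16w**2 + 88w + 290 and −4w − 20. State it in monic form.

w + 5

Euclidean algorithm in ℚ[w]:
  2w**3 + 16w**2 + 88w + 290 = (−(1/2)w**2 − (3/2)w − 29/2)(−4w − 20) + (0)
Last nonzero remainder: −4w − 20. Dividing through by −4 gives the monic gcd w + 5.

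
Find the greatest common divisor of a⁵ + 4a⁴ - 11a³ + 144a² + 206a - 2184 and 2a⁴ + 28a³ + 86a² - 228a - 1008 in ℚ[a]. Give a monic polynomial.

a³ + 8a² - 5a - 84

Repeated division with remainder:
  a⁵ + 4a⁴ - 11a³ + 144a² + 206a - 2184 = ((1/2)a - 5)(2a⁴ + 28a³ + 86a² - 228a - 1008) + (86a³ + 688a² - 430a - 7224)
  2a⁴ + 28a³ + 86a² - 228a - 1008 = ((1/43)a + 6/43)(86a³ + 688a² - 430a - 7224) + (0)
Last nonzero remainder: 86a³ + 688a² - 430a - 7224. Dividing through by 86 gives the monic gcd a³ + 8a² - 5a - 84.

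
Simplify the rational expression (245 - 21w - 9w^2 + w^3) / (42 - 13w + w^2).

(-35 - 2w + w^2)/(-6 + w)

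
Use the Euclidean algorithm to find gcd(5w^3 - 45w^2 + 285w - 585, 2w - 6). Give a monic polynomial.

w - 3

Apply the Euclidean algorithm:
  5w^3 - 45w^2 + 285w - 585 = ((5/2)w^2 - 15w + 195/2)(2w - 6) + (0)
Last nonzero remainder: 2w - 6. Dividing through by 2 gives the monic gcd w - 3.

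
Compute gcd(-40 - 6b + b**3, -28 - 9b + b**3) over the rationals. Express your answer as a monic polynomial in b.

-4 + b

Euclidean algorithm in ℚ[b]:
  b**3 - 6b - 40 = (b**3 - 9b - 28) + (3b - 12)
  b**3 - 9b - 28 = ((1/3)b**2 + (4/3)b + 7/3)(3b - 12) + (0)
Last nonzero remainder: 3b - 12. Dividing through by 3 gives the monic gcd b - 4.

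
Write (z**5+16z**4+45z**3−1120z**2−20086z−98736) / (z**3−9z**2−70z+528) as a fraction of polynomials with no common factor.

(z**3+19z**2+190z+1122)/(z−6)

Apply the Euclidean algorithm:
  z**5+16z**4+45z**3−1120z**2−20086z−98736 = (z**2+25z+340)(z**3−9z**2−70z+528) + (3162z**2−9486z−278256)
  z**3−9z**2−70z+528 = ((1/3162)z−1/527)(3162z**2−9486z−278256) + (0)
Last nonzero remainder: 3162z**2−9486z−278256. Dividing through by 3162 gives the monic gcd z**2−3z−88.
Cancel z**2−3z−88 from numerator and denominator to get the reduced form.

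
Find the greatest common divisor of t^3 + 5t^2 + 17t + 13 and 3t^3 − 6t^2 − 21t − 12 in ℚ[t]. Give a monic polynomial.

Euclidean algorithm in ℚ[t]:
  t^3 + 5t^2 + 17t + 13 = (1/3)(3t^3 − 6t^2 − 21t − 12) + (7t^2 + 24t + 17)
  3t^3 − 6t^2 − 21t − 12 = ((3/7)t − 114/49)(7t^2 + 24t + 17) + ((1350/49)t + 1350/49)
  7t^2 + 24t + 17 = ((343/1350)t + 833/1350)((1350/49)t + 1350/49) + (0)
Last nonzero remainder: (1350/49)t + 1350/49. Dividing through by 1350/49 gives the monic gcd t + 1.

t + 1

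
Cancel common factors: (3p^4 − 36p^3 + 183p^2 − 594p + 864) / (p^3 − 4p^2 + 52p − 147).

Euclidean algorithm in ℚ[p]:
  3p^4 − 36p^3 + 183p^2 − 594p + 864 = (3p − 24)(p^3 − 4p^2 + 52p − 147) + (−69p^2 + 1095p − 2664)
  p^3 − 4p^2 + 52p − 147 = (−(1/69)p − 91/529)(−69p^2 + 1095p − 2664) + ((106729/529)p − 320187/529)
  −69p^2 + 1095p − 2664 = (−(36501/106729)p + 469752/106729)((106729/529)p − 320187/529) + (0)
Last nonzero remainder: (106729/529)p − 320187/529. Dividing through by 106729/529 gives the monic gcd p − 3.
Cancel p − 3 from numerator and denominator to get the reduced form.

(3p^3 − 27p^2 + 102p − 288)/(p^2 − p + 49)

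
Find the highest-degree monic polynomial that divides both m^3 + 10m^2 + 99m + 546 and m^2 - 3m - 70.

m + 7

Apply the Euclidean algorithm:
  m^3 + 10m^2 + 99m + 546 = (m + 13)(m^2 - 3m - 70) + (208m + 1456)
  m^2 - 3m - 70 = ((1/208)m - 5/104)(208m + 1456) + (0)
Last nonzero remainder: 208m + 1456. Dividing through by 208 gives the monic gcd m + 7.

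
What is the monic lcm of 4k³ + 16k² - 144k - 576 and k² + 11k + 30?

k⁴ + 9k³ - 16k² - 324k - 720

By polynomial division,
  4k³ + 16k² - 144k - 576 = (4k - 28)(k² + 11k + 30) + (44k + 264)
  k² + 11k + 30 = ((1/44)k + 5/44)(44k + 264) + (0)
Last nonzero remainder: 44k + 264. Dividing through by 44 gives the monic gcd k + 6.
Then lcm(f, g) = f·g / gcd(f, g); expanding and making the result monic gives the answer.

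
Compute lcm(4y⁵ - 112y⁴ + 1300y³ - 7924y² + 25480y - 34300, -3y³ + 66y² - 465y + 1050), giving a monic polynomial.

Repeated division with remainder:
  4y⁵ - 112y⁴ + 1300y³ - 7924y² + 25480y - 34300 = (-(4/3)y² + 8y - 152/3)(-3y³ + 66y² - 465y + 1050) + (540y² - 6480y + 18900)
  -3y³ + 66y² - 465y + 1050 = (-(1/180)y + 1/18)(540y² - 6480y + 18900) + (0)
Last nonzero remainder: 540y² - 6480y + 18900. Dividing through by 540 gives the monic gcd y² - 12y + 35.
Then lcm(f, g) = f·g / gcd(f, g); expanding and making the result monic gives the answer.

y⁶ - 38y⁵ + 605y⁴ - 5231y³ + 26180y² - 72275y + 85750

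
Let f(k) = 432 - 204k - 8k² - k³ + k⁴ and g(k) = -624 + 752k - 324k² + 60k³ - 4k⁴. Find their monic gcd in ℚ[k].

Euclidean algorithm in ℚ[k]:
  k⁴ - k³ - 8k² - 204k + 432 = (-1/4)(-4k⁴ + 60k³ - 324k² + 752k - 624) + (14k³ - 89k² - 16k + 276)
  -4k⁴ + 60k³ - 324k² + 752k - 624 = (-(2/7)k + 121/49)(14k³ - 89k² - 16k + 276) + (-(5331/49)k² + (42648/49)k - 63972/49)
  14k³ - 89k² - 16k + 276 = (-(686/5331)k - 1127/5331)(-(5331/49)k² + (42648/49)k - 63972/49) + (0)
Last nonzero remainder: -(5331/49)k² + (42648/49)k - 63972/49. Dividing through by -5331/49 gives the monic gcd k² - 8k + 12.

12 - 8k + k²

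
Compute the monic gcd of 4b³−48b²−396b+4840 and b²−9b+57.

Euclidean algorithm in ℚ[b]:
  4b³−48b²−396b+4840 = (4b−12)(b²−9b+57) + (−732b+5524)
  b²−9b+57 = (−(1/732)b+133/66978)(−732b+5524) + (1541527/33489)
  −732b+5524 = (−(24513948/1541527)b+184993236/1541527)(1541527/33489) + (0)
The last nonzero remainder is the constant 1541527/33489, so the polynomials are coprime and gcd = 1.

1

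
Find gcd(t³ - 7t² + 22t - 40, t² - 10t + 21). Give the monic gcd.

1

Euclidean algorithm in ℚ[t]:
  t³ - 7t² + 22t - 40 = (t + 3)(t² - 10t + 21) + (31t - 103)
  t² - 10t + 21 = ((1/31)t - 207/961)(31t - 103) + (-1140/961)
  31t - 103 = (-(29791/1140)t + 98983/1140)(-1140/961) + (0)
The last nonzero remainder is the constant -1140/961, so the polynomials are coprime and gcd = 1.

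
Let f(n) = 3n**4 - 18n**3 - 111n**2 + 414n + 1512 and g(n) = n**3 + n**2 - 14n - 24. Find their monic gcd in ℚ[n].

n + 3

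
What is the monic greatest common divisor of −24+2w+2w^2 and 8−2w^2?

1

Repeated division with remainder:
  2w^2+2w−24 = (−1)(−2w^2+8) + (2w−16)
  −2w^2+8 = (−w−8)(2w−16) + (−120)
  2w−16 = (−(1/60)w+2/15)(−120) + (0)
The last nonzero remainder is the constant −120, so the polynomials are coprime and gcd = 1.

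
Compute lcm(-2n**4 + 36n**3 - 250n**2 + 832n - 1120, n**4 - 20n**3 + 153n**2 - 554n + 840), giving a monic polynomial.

Euclidean algorithm in ℚ[n]:
  -2n**4 + 36n**3 - 250n**2 + 832n - 1120 = (-2)(n**4 - 20n**3 + 153n**2 - 554n + 840) + (-4n**3 + 56n**2 - 276n + 560)
  n**4 - 20n**3 + 153n**2 - 554n + 840 = (-(1/4)n + 3/2)(-4n**3 + 56n**2 - 276n + 560) + (0)
Last nonzero remainder: -4n**3 + 56n**2 - 276n + 560. Dividing through by -4 gives the monic gcd n**3 - 14n**2 + 69n - 140.
Then lcm(f, g) = f·g / gcd(f, g); expanding and making the result monic gives the answer.

n**5 - 24n**4 + 233n**3 - 1166n**2 + 3056n - 3360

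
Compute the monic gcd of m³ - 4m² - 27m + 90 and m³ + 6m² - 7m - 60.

m² + 2m - 15

By polynomial division,
  m³ - 4m² - 27m + 90 = (m³ + 6m² - 7m - 60) + (-10m² - 20m + 150)
  m³ + 6m² - 7m - 60 = (-(1/10)m - 2/5)(-10m² - 20m + 150) + (0)
Last nonzero remainder: -10m² - 20m + 150. Dividing through by -10 gives the monic gcd m² + 2m - 15.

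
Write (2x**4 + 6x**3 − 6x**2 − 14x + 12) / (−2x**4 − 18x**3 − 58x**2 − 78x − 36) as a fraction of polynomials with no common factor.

Apply the Euclidean algorithm:
  2x**4 + 6x**3 − 6x**2 − 14x + 12 = (−1)(−2x**4 − 18x**3 − 58x**2 − 78x − 36) + (−12x**3 − 64x**2 − 92x − 24)
  −2x**4 − 18x**3 − 58x**2 − 78x − 36 = ((1/6)x + 11/18)(−12x**3 − 64x**2 − 92x − 24) + (−(32/9)x**2 − (160/9)x − 64/3)
  −12x**3 − 64x**2 − 92x − 24 = ((27/8)x + 9/8)(−(32/9)x**2 − (160/9)x − 64/3) + (0)
Last nonzero remainder: −(32/9)x**2 − (160/9)x − 64/3. Dividing through by −32/9 gives the monic gcd x**2 + 5x + 6.
Cancel x**2 + 5x + 6 from numerator and denominator to get the reduced form.

(−x**2 + 2x − 1)/(x**2 + 4x + 3)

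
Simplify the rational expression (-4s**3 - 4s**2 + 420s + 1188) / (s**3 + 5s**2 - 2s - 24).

By polynomial division,
  -4s**3 - 4s**2 + 420s + 1188 = (-4)(s**3 + 5s**2 - 2s - 24) + (16s**2 + 412s + 1092)
  s**3 + 5s**2 - 2s - 24 = ((1/16)s - 83/64)(16s**2 + 412s + 1092) + ((7425/16)s + 22275/16)
  16s**2 + 412s + 1092 = ((256/7425)s + 5824/7425)((7425/16)s + 22275/16) + (0)
Last nonzero remainder: (7425/16)s + 22275/16. Dividing through by 7425/16 gives the monic gcd s + 3.
Cancel s + 3 from numerator and denominator to get the reduced form.

(-4s**2 + 8s + 396)/(s**2 + 2s - 8)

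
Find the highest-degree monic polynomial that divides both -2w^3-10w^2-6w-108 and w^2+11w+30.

w+6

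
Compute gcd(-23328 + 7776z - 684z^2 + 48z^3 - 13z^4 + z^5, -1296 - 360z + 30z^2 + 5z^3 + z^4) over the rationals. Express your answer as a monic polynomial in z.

-432 + 24z + 2z^2 + z^3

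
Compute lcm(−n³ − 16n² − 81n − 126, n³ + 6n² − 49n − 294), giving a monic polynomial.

n⁴ + 9n³ − 31n² − 441n − 882

By polynomial division,
  −n³ − 16n² − 81n − 126 = (−1)(n³ + 6n² − 49n − 294) + (−10n² − 130n − 420)
  n³ + 6n² − 49n − 294 = (−(1/10)n + 7/10)(−10n² − 130n − 420) + (0)
Last nonzero remainder: −10n² − 130n − 420. Dividing through by −10 gives the monic gcd n² + 13n + 42.
Then lcm(f, g) = f·g / gcd(f, g); expanding and making the result monic gives the answer.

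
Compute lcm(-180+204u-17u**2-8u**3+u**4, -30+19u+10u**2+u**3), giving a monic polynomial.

Euclidean algorithm in ℚ[u]:
  u**4-8u**3-17u**2+204u-180 = (u-18)(u**3+10u**2+19u-30) + (144u**2+576u-720)
  u**3+10u**2+19u-30 = ((1/144)u+1/24)(144u**2+576u-720) + (0)
Last nonzero remainder: 144u**2+576u-720. Dividing through by 144 gives the monic gcd u**2+4u-5.
Then lcm(f, g) = f·g / gcd(f, g); expanding and making the result monic gives the answer.

-1080+1044u+102u**2-65u**3-2u**4+u**5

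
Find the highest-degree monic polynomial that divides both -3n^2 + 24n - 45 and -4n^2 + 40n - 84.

Repeated division with remainder:
  -3n^2 + 24n - 45 = (3/4)(-4n^2 + 40n - 84) + (-6n + 18)
  -4n^2 + 40n - 84 = ((2/3)n - 14/3)(-6n + 18) + (0)
Last nonzero remainder: -6n + 18. Dividing through by -6 gives the monic gcd n - 3.

n - 3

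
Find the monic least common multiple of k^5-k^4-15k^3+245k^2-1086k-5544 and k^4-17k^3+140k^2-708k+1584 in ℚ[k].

Euclidean algorithm in ℚ[k]:
  k^5-k^4-15k^3+245k^2-1086k-5544 = (k+16)(k^4-17k^3+140k^2-708k+1584) + (117k^3-1287k^2+8658k-30888)
  k^4-17k^3+140k^2-708k+1584 = ((1/117)k-2/39)(117k^3-1287k^2+8658k-30888) + (0)
Last nonzero remainder: 117k^3-1287k^2+8658k-30888. Dividing through by 117 gives the monic gcd k^3-11k^2+74k-264.
Then lcm(f, g) = f·g / gcd(f, g); expanding and making the result monic gives the answer.

k^6-7k^5-9k^4+335k^3-2556k^2+972k+33264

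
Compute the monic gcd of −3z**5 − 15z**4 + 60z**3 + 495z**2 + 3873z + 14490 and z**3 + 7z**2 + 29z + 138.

z**3 + 7z**2 + 29z + 138

Euclidean algorithm in ℚ[z]:
  −3z**5 − 15z**4 + 60z**3 + 495z**2 + 3873z + 14490 = (−3z**2 + 6z + 105)(z**3 + 7z**2 + 29z + 138) + (0)
The last nonzero remainder z**3 + 7z**2 + 29z + 138 is already monic.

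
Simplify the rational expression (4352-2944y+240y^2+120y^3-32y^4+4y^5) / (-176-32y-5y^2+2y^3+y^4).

(-272+184y-32y^2+4y^3)/(11+2y+y^2)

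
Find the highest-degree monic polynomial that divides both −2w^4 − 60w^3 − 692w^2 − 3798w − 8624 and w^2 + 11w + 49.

Euclidean algorithm in ℚ[w]:
  −2w^4 − 60w^3 − 692w^2 − 3798w − 8624 = (−2w^2 − 38w − 176)(w^2 + 11w + 49) + (0)
The last nonzero remainder w^2 + 11w + 49 is already monic.

w^2 + 11w + 49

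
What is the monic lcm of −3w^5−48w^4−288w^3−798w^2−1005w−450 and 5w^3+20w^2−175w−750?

Repeated division with remainder:
  −3w^5−48w^4−288w^3−798w^2−1005w−450 = (−(3/5)w^2−(36/5)w−249/5)(5w^3+20w^2−175w−750) + (−1512w^2−15120w−37800)
  5w^3+20w^2−175w−750 = (−(5/1512)w+5/252)(−1512w^2−15120w−37800) + (0)
Last nonzero remainder: −1512w^2−15120w−37800. Dividing through by −1512 gives the monic gcd w^2+10w+25.
Then lcm(f, g) = f·g / gcd(f, g); expanding and making the result monic gives the answer.

w^6+10w^5−310w^3−1261w^2−1860w−900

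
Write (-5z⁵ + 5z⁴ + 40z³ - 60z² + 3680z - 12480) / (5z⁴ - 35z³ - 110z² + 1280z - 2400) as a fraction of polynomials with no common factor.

By polynomial division,
  -5z⁵ + 5z⁴ + 40z³ - 60z² + 3680z - 12480 = (-z - 6)(5z⁴ - 35z³ - 110z² + 1280z - 2400) + (-280z³ + 560z² + 8960z - 26880)
  5z⁴ - 35z³ - 110z² + 1280z - 2400 = (-(1/56)z + 5/56)(-280z³ + 560z² + 8960z - 26880) + (0)
Last nonzero remainder: -280z³ + 560z² + 8960z - 26880. Dividing through by -280 gives the monic gcd z³ - 2z² - 32z + 96.
Cancel z³ - 2z² - 32z + 96 from numerator and denominator to get the reduced form.

(-z² - z - 26)/(z - 5)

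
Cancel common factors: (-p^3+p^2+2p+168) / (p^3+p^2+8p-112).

(-p+6)/(p-4)

Apply the Euclidean algorithm:
  -p^3+p^2+2p+168 = (-1)(p^3+p^2+8p-112) + (2p^2+10p+56)
  p^3+p^2+8p-112 = ((1/2)p-2)(2p^2+10p+56) + (0)
Last nonzero remainder: 2p^2+10p+56. Dividing through by 2 gives the monic gcd p^2+5p+28.
Cancel p^2+5p+28 from numerator and denominator to get the reduced form.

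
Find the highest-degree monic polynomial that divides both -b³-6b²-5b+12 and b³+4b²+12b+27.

b+3

Apply the Euclidean algorithm:
  -b³-6b²-5b+12 = (-1)(b³+4b²+12b+27) + (-2b²+7b+39)
  b³+4b²+12b+27 = (-(1/2)b-15/4)(-2b²+7b+39) + ((231/4)b+693/4)
  -2b²+7b+39 = (-(8/231)b+52/231)((231/4)b+693/4) + (0)
Last nonzero remainder: (231/4)b+693/4. Dividing through by 231/4 gives the monic gcd b+3.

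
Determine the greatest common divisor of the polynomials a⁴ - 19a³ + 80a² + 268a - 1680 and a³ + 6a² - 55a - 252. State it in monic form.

Apply the Euclidean algorithm:
  a⁴ - 19a³ + 80a² + 268a - 1680 = (a - 25)(a³ + 6a² - 55a - 252) + (285a² - 855a - 7980)
  a³ + 6a² - 55a - 252 = ((1/285)a + 3/95)(285a² - 855a - 7980) + (0)
Last nonzero remainder: 285a² - 855a - 7980. Dividing through by 285 gives the monic gcd a² - 3a - 28.

a² - 3a - 28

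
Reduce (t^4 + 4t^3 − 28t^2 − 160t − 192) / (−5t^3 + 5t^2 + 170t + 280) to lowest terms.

By polynomial division,
  t^4 + 4t^3 − 28t^2 − 160t − 192 = (−(1/5)t − 1)(−5t^3 + 5t^2 + 170t + 280) + (11t^2 + 66t + 88)
  −5t^3 + 5t^2 + 170t + 280 = (−(5/11)t + 35/11)(11t^2 + 66t + 88) + (0)
Last nonzero remainder: 11t^2 + 66t + 88. Dividing through by 11 gives the monic gcd t^2 + 6t + 8.
Cancel t^2 + 6t + 8 from numerator and denominator to get the reduced form.

(−t^2 + 2t + 24)/(5t − 35)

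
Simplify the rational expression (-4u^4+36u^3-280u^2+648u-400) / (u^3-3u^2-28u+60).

(-4u^3+28u^2-224u+200)/(u^2-u-30)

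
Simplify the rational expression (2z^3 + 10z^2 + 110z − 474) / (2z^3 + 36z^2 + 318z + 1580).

(z − 3)/(z + 10)

Apply the Euclidean algorithm:
  2z^3 + 10z^2 + 110z − 474 = (2z^3 + 36z^2 + 318z + 1580) + (−26z^2 − 208z − 2054)
  2z^3 + 36z^2 + 318z + 1580 = (−(1/13)z − 10/13)(−26z^2 − 208z − 2054) + (0)
Last nonzero remainder: −26z^2 − 208z − 2054. Dividing through by −26 gives the monic gcd z^2 + 8z + 79.
Cancel z^2 + 8z + 79 from numerator and denominator to get the reduced form.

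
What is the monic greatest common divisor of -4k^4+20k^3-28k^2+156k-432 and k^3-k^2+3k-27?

k^3-k^2+3k-27

Repeated division with remainder:
  -4k^4+20k^3-28k^2+156k-432 = (-4k+16)(k^3-k^2+3k-27) + (0)
The last nonzero remainder k^3-k^2+3k-27 is already monic.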